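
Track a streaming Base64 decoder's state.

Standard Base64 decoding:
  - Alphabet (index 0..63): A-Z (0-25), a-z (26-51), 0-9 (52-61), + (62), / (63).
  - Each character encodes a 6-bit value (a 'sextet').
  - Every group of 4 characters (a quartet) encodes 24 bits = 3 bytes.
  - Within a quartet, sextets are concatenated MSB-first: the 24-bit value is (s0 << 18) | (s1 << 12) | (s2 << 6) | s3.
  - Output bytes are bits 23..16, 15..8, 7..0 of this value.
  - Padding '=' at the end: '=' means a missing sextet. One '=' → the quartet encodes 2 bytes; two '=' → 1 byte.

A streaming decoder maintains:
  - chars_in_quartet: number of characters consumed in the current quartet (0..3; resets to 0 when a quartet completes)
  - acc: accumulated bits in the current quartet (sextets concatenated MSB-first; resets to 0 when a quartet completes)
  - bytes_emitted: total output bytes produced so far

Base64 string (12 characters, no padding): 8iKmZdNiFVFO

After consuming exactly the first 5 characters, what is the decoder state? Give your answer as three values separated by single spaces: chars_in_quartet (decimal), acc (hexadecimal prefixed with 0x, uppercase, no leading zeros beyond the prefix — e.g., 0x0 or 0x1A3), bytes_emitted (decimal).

Answer: 1 0x19 3

Derivation:
After char 0 ('8'=60): chars_in_quartet=1 acc=0x3C bytes_emitted=0
After char 1 ('i'=34): chars_in_quartet=2 acc=0xF22 bytes_emitted=0
After char 2 ('K'=10): chars_in_quartet=3 acc=0x3C88A bytes_emitted=0
After char 3 ('m'=38): chars_in_quartet=4 acc=0xF222A6 -> emit F2 22 A6, reset; bytes_emitted=3
After char 4 ('Z'=25): chars_in_quartet=1 acc=0x19 bytes_emitted=3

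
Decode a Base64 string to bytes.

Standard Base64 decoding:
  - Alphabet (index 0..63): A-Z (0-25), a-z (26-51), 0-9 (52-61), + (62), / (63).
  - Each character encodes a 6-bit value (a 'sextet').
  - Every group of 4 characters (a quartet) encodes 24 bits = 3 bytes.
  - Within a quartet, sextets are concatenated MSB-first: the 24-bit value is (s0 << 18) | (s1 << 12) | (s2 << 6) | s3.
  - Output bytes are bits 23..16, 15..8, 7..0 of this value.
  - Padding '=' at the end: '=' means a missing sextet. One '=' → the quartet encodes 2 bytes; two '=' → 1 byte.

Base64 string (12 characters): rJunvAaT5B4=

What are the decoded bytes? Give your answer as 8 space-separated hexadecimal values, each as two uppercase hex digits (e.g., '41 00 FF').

Answer: AC 9B A7 BC 06 93 E4 1E

Derivation:
After char 0 ('r'=43): chars_in_quartet=1 acc=0x2B bytes_emitted=0
After char 1 ('J'=9): chars_in_quartet=2 acc=0xAC9 bytes_emitted=0
After char 2 ('u'=46): chars_in_quartet=3 acc=0x2B26E bytes_emitted=0
After char 3 ('n'=39): chars_in_quartet=4 acc=0xAC9BA7 -> emit AC 9B A7, reset; bytes_emitted=3
After char 4 ('v'=47): chars_in_quartet=1 acc=0x2F bytes_emitted=3
After char 5 ('A'=0): chars_in_quartet=2 acc=0xBC0 bytes_emitted=3
After char 6 ('a'=26): chars_in_quartet=3 acc=0x2F01A bytes_emitted=3
After char 7 ('T'=19): chars_in_quartet=4 acc=0xBC0693 -> emit BC 06 93, reset; bytes_emitted=6
After char 8 ('5'=57): chars_in_quartet=1 acc=0x39 bytes_emitted=6
After char 9 ('B'=1): chars_in_quartet=2 acc=0xE41 bytes_emitted=6
After char 10 ('4'=56): chars_in_quartet=3 acc=0x39078 bytes_emitted=6
Padding '=': partial quartet acc=0x39078 -> emit E4 1E; bytes_emitted=8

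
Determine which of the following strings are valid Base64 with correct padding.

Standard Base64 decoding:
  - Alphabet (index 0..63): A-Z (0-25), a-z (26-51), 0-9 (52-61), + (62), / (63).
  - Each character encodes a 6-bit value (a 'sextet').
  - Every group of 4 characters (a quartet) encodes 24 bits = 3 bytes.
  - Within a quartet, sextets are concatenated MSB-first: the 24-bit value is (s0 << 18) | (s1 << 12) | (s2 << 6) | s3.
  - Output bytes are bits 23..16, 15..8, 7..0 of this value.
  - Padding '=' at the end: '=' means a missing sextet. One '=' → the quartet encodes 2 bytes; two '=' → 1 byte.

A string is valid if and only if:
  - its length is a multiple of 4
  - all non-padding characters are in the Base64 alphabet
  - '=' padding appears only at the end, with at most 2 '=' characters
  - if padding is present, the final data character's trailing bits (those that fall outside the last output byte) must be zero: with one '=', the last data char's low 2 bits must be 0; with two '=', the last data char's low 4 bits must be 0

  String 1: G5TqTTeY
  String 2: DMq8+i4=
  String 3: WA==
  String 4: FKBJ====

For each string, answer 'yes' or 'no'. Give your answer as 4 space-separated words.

String 1: 'G5TqTTeY' → valid
String 2: 'DMq8+i4=' → valid
String 3: 'WA==' → valid
String 4: 'FKBJ====' → invalid (4 pad chars (max 2))

Answer: yes yes yes no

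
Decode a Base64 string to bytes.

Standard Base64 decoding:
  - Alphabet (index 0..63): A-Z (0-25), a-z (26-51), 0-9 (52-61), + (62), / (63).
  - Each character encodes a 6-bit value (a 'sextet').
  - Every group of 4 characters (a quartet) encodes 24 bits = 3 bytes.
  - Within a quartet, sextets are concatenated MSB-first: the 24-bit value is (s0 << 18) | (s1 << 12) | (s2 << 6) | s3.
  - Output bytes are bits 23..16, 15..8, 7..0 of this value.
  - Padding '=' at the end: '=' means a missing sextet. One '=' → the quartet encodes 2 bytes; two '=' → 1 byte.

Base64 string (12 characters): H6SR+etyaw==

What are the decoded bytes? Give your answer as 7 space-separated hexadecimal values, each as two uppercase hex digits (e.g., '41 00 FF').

After char 0 ('H'=7): chars_in_quartet=1 acc=0x7 bytes_emitted=0
After char 1 ('6'=58): chars_in_quartet=2 acc=0x1FA bytes_emitted=0
After char 2 ('S'=18): chars_in_quartet=3 acc=0x7E92 bytes_emitted=0
After char 3 ('R'=17): chars_in_quartet=4 acc=0x1FA491 -> emit 1F A4 91, reset; bytes_emitted=3
After char 4 ('+'=62): chars_in_quartet=1 acc=0x3E bytes_emitted=3
After char 5 ('e'=30): chars_in_quartet=2 acc=0xF9E bytes_emitted=3
After char 6 ('t'=45): chars_in_quartet=3 acc=0x3E7AD bytes_emitted=3
After char 7 ('y'=50): chars_in_quartet=4 acc=0xF9EB72 -> emit F9 EB 72, reset; bytes_emitted=6
After char 8 ('a'=26): chars_in_quartet=1 acc=0x1A bytes_emitted=6
After char 9 ('w'=48): chars_in_quartet=2 acc=0x6B0 bytes_emitted=6
Padding '==': partial quartet acc=0x6B0 -> emit 6B; bytes_emitted=7

Answer: 1F A4 91 F9 EB 72 6B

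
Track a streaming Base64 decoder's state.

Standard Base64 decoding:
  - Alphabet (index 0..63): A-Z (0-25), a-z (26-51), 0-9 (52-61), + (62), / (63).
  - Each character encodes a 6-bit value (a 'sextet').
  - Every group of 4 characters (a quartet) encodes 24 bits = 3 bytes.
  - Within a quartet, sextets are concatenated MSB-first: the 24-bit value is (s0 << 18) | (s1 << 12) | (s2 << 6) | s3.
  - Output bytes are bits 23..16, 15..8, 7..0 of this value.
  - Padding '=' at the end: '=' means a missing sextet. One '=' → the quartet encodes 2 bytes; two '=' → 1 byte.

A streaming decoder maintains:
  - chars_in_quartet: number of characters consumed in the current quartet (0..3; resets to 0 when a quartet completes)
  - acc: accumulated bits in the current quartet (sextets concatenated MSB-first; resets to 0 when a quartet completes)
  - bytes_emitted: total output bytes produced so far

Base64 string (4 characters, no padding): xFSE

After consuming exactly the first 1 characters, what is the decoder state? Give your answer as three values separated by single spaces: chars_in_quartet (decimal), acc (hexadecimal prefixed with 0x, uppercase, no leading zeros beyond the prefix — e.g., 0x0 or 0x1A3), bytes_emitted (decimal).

After char 0 ('x'=49): chars_in_quartet=1 acc=0x31 bytes_emitted=0

Answer: 1 0x31 0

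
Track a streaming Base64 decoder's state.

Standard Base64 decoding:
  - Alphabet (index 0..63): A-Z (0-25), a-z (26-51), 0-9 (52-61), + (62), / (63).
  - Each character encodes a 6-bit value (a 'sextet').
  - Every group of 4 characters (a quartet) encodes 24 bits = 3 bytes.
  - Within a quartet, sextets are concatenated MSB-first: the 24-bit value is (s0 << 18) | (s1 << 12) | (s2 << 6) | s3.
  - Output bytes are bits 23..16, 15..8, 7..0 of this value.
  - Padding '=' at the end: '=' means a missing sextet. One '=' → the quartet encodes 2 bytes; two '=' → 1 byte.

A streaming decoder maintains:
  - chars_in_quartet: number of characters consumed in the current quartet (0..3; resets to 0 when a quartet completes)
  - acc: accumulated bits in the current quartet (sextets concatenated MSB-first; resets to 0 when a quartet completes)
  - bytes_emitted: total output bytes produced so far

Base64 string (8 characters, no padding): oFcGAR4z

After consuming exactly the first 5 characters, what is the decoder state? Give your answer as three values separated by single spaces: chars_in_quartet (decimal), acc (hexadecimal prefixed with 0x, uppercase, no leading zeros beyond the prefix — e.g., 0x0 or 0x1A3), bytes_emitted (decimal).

Answer: 1 0x0 3

Derivation:
After char 0 ('o'=40): chars_in_quartet=1 acc=0x28 bytes_emitted=0
After char 1 ('F'=5): chars_in_quartet=2 acc=0xA05 bytes_emitted=0
After char 2 ('c'=28): chars_in_quartet=3 acc=0x2815C bytes_emitted=0
After char 3 ('G'=6): chars_in_quartet=4 acc=0xA05706 -> emit A0 57 06, reset; bytes_emitted=3
After char 4 ('A'=0): chars_in_quartet=1 acc=0x0 bytes_emitted=3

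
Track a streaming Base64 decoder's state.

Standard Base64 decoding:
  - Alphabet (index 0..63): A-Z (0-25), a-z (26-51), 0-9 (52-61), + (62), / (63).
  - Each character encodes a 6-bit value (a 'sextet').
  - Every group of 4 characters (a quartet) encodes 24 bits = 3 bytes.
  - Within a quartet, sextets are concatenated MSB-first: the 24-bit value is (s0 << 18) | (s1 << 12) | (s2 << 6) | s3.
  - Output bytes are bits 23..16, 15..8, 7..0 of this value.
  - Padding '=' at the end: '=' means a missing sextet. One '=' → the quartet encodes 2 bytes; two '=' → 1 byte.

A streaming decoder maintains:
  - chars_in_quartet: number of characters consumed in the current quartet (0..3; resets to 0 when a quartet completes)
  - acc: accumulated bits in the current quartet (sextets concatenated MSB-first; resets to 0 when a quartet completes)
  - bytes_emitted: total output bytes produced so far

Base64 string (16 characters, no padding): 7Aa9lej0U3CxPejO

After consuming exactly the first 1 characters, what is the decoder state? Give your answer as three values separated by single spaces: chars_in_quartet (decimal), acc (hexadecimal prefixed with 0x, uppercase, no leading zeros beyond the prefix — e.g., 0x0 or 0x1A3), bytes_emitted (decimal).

Answer: 1 0x3B 0

Derivation:
After char 0 ('7'=59): chars_in_quartet=1 acc=0x3B bytes_emitted=0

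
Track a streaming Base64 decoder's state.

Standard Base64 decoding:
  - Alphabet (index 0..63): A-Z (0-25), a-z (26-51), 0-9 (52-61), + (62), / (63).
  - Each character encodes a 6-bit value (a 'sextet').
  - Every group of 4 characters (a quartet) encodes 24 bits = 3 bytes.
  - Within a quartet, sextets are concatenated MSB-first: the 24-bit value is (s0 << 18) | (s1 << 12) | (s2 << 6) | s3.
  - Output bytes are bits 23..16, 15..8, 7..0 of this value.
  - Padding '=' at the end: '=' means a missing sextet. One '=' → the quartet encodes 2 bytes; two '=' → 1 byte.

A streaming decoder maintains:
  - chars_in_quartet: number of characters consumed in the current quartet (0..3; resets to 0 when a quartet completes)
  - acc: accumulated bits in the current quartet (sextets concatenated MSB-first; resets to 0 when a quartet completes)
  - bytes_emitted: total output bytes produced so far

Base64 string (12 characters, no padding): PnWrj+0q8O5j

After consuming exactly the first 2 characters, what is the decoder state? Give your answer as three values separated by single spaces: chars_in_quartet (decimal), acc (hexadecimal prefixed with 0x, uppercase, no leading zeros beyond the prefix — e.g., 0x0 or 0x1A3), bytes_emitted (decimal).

Answer: 2 0x3E7 0

Derivation:
After char 0 ('P'=15): chars_in_quartet=1 acc=0xF bytes_emitted=0
After char 1 ('n'=39): chars_in_quartet=2 acc=0x3E7 bytes_emitted=0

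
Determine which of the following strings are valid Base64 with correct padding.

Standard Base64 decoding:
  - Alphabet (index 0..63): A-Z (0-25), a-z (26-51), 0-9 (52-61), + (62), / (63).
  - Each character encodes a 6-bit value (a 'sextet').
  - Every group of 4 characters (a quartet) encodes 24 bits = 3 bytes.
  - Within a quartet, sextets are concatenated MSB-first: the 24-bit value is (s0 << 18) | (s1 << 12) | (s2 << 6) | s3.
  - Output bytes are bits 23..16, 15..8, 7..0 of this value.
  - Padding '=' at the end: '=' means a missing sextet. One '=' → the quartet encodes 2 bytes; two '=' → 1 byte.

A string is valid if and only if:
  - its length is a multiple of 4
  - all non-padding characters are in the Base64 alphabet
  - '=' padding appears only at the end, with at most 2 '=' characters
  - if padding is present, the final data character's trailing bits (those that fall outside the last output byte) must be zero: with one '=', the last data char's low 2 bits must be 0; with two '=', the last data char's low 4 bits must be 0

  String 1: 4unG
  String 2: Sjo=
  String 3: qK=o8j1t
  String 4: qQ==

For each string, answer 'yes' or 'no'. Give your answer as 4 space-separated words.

String 1: '4unG' → valid
String 2: 'Sjo=' → valid
String 3: 'qK=o8j1t' → invalid (bad char(s): ['=']; '=' in middle)
String 4: 'qQ==' → valid

Answer: yes yes no yes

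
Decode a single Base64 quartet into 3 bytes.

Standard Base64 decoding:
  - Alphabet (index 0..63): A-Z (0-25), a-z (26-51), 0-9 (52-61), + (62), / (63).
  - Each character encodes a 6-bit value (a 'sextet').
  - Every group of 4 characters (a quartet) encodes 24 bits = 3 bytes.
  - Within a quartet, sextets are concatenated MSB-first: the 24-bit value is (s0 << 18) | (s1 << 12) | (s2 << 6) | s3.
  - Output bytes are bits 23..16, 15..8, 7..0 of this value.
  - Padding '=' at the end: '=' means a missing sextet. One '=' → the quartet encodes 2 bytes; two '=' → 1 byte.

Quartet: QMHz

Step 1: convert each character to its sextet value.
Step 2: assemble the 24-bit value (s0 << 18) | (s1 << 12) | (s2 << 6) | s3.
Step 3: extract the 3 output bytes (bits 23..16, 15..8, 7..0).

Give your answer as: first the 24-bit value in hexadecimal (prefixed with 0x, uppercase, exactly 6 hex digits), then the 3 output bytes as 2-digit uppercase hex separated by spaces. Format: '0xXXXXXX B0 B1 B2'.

Answer: 0x40C1F3 40 C1 F3

Derivation:
Sextets: Q=16, M=12, H=7, z=51
24-bit: (16<<18) | (12<<12) | (7<<6) | 51
      = 0x400000 | 0x00C000 | 0x0001C0 | 0x000033
      = 0x40C1F3
Bytes: (v>>16)&0xFF=40, (v>>8)&0xFF=C1, v&0xFF=F3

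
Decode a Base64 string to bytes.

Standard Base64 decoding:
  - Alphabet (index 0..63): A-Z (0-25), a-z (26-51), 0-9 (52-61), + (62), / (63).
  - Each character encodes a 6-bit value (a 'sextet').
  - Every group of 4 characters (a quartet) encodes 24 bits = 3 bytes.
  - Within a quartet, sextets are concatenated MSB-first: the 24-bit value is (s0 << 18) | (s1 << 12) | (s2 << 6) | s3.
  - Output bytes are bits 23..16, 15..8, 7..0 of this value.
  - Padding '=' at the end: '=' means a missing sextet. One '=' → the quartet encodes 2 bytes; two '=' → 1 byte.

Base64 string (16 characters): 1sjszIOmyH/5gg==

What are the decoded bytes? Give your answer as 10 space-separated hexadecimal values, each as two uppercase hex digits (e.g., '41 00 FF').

Answer: D6 C8 EC CC 83 A6 C8 7F F9 82

Derivation:
After char 0 ('1'=53): chars_in_quartet=1 acc=0x35 bytes_emitted=0
After char 1 ('s'=44): chars_in_quartet=2 acc=0xD6C bytes_emitted=0
After char 2 ('j'=35): chars_in_quartet=3 acc=0x35B23 bytes_emitted=0
After char 3 ('s'=44): chars_in_quartet=4 acc=0xD6C8EC -> emit D6 C8 EC, reset; bytes_emitted=3
After char 4 ('z'=51): chars_in_quartet=1 acc=0x33 bytes_emitted=3
After char 5 ('I'=8): chars_in_quartet=2 acc=0xCC8 bytes_emitted=3
After char 6 ('O'=14): chars_in_quartet=3 acc=0x3320E bytes_emitted=3
After char 7 ('m'=38): chars_in_quartet=4 acc=0xCC83A6 -> emit CC 83 A6, reset; bytes_emitted=6
After char 8 ('y'=50): chars_in_quartet=1 acc=0x32 bytes_emitted=6
After char 9 ('H'=7): chars_in_quartet=2 acc=0xC87 bytes_emitted=6
After char 10 ('/'=63): chars_in_quartet=3 acc=0x321FF bytes_emitted=6
After char 11 ('5'=57): chars_in_quartet=4 acc=0xC87FF9 -> emit C8 7F F9, reset; bytes_emitted=9
After char 12 ('g'=32): chars_in_quartet=1 acc=0x20 bytes_emitted=9
After char 13 ('g'=32): chars_in_quartet=2 acc=0x820 bytes_emitted=9
Padding '==': partial quartet acc=0x820 -> emit 82; bytes_emitted=10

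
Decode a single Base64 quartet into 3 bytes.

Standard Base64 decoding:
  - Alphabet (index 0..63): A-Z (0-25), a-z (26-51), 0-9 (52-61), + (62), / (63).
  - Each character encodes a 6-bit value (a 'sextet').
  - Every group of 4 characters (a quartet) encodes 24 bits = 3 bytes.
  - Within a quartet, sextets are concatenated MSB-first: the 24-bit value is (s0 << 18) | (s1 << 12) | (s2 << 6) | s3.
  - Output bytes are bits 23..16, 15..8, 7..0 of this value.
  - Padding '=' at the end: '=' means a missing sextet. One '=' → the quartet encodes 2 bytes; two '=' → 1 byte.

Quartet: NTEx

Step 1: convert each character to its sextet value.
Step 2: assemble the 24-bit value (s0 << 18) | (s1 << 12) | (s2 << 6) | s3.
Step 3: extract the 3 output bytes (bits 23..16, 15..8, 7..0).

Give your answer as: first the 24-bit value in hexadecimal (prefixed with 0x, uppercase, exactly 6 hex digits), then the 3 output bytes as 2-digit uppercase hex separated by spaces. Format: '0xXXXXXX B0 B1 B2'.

Answer: 0x353131 35 31 31

Derivation:
Sextets: N=13, T=19, E=4, x=49
24-bit: (13<<18) | (19<<12) | (4<<6) | 49
      = 0x340000 | 0x013000 | 0x000100 | 0x000031
      = 0x353131
Bytes: (v>>16)&0xFF=35, (v>>8)&0xFF=31, v&0xFF=31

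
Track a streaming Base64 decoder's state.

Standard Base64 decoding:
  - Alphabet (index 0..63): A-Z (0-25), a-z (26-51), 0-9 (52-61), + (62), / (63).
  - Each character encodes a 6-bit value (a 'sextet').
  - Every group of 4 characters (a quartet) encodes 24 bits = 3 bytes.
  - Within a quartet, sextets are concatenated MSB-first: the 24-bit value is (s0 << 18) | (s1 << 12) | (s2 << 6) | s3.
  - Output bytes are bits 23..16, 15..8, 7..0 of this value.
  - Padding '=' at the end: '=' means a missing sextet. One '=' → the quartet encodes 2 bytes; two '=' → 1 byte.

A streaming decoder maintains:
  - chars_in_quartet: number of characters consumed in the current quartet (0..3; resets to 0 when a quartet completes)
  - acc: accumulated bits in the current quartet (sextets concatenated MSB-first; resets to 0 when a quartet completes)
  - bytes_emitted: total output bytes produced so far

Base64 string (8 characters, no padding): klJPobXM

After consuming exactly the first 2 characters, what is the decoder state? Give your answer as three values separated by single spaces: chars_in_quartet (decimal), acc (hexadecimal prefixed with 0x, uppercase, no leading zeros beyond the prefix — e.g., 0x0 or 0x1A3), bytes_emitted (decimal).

Answer: 2 0x925 0

Derivation:
After char 0 ('k'=36): chars_in_quartet=1 acc=0x24 bytes_emitted=0
After char 1 ('l'=37): chars_in_quartet=2 acc=0x925 bytes_emitted=0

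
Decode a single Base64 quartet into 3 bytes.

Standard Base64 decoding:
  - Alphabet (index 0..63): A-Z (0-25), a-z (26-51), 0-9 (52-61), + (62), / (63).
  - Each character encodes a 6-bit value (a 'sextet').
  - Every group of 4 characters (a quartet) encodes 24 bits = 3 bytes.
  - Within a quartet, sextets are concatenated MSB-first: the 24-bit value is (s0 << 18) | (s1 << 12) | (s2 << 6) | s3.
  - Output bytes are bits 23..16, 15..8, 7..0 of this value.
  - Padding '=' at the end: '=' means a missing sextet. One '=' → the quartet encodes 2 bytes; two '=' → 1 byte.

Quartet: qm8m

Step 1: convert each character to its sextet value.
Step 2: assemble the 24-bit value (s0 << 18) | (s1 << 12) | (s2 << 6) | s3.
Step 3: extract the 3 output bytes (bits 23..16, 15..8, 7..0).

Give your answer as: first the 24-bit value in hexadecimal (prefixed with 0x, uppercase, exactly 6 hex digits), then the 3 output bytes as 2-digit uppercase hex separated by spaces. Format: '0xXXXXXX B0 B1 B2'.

Sextets: q=42, m=38, 8=60, m=38
24-bit: (42<<18) | (38<<12) | (60<<6) | 38
      = 0xA80000 | 0x026000 | 0x000F00 | 0x000026
      = 0xAA6F26
Bytes: (v>>16)&0xFF=AA, (v>>8)&0xFF=6F, v&0xFF=26

Answer: 0xAA6F26 AA 6F 26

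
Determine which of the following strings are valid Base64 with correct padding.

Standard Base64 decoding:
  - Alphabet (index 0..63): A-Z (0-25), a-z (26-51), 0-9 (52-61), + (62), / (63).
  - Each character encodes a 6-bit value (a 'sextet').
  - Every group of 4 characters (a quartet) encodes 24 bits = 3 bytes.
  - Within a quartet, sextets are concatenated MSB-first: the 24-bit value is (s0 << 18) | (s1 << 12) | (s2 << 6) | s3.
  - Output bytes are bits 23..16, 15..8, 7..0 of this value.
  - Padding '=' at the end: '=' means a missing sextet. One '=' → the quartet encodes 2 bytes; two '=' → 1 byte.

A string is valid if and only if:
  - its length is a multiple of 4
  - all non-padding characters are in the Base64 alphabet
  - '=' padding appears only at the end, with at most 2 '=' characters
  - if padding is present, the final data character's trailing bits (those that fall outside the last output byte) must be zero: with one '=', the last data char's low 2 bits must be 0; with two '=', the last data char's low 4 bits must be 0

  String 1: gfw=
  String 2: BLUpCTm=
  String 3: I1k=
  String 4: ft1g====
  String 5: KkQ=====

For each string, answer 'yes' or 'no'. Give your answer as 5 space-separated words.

Answer: yes no yes no no

Derivation:
String 1: 'gfw=' → valid
String 2: 'BLUpCTm=' → invalid (bad trailing bits)
String 3: 'I1k=' → valid
String 4: 'ft1g====' → invalid (4 pad chars (max 2))
String 5: 'KkQ=====' → invalid (5 pad chars (max 2))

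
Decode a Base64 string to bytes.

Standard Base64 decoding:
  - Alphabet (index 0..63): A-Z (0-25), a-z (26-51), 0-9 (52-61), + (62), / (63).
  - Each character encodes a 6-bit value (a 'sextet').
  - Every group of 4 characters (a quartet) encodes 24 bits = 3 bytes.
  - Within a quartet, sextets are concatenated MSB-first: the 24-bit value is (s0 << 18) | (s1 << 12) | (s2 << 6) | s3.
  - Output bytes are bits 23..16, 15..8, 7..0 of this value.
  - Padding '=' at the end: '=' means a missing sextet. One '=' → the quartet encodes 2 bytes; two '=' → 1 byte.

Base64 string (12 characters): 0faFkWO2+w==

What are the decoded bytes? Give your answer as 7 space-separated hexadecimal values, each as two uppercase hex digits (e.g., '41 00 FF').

After char 0 ('0'=52): chars_in_quartet=1 acc=0x34 bytes_emitted=0
After char 1 ('f'=31): chars_in_quartet=2 acc=0xD1F bytes_emitted=0
After char 2 ('a'=26): chars_in_quartet=3 acc=0x347DA bytes_emitted=0
After char 3 ('F'=5): chars_in_quartet=4 acc=0xD1F685 -> emit D1 F6 85, reset; bytes_emitted=3
After char 4 ('k'=36): chars_in_quartet=1 acc=0x24 bytes_emitted=3
After char 5 ('W'=22): chars_in_quartet=2 acc=0x916 bytes_emitted=3
After char 6 ('O'=14): chars_in_quartet=3 acc=0x2458E bytes_emitted=3
After char 7 ('2'=54): chars_in_quartet=4 acc=0x9163B6 -> emit 91 63 B6, reset; bytes_emitted=6
After char 8 ('+'=62): chars_in_quartet=1 acc=0x3E bytes_emitted=6
After char 9 ('w'=48): chars_in_quartet=2 acc=0xFB0 bytes_emitted=6
Padding '==': partial quartet acc=0xFB0 -> emit FB; bytes_emitted=7

Answer: D1 F6 85 91 63 B6 FB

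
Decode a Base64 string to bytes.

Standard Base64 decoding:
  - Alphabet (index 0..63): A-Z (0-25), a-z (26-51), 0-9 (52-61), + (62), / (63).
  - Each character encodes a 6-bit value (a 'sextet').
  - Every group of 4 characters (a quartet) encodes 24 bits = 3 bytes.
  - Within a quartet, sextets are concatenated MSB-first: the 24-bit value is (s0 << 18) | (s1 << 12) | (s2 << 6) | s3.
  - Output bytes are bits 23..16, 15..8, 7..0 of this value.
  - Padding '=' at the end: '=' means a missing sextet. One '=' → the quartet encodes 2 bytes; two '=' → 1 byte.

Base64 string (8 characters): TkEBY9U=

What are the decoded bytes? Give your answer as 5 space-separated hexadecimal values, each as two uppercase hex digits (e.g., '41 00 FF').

Answer: 4E 41 01 63 D5

Derivation:
After char 0 ('T'=19): chars_in_quartet=1 acc=0x13 bytes_emitted=0
After char 1 ('k'=36): chars_in_quartet=2 acc=0x4E4 bytes_emitted=0
After char 2 ('E'=4): chars_in_quartet=3 acc=0x13904 bytes_emitted=0
After char 3 ('B'=1): chars_in_quartet=4 acc=0x4E4101 -> emit 4E 41 01, reset; bytes_emitted=3
After char 4 ('Y'=24): chars_in_quartet=1 acc=0x18 bytes_emitted=3
After char 5 ('9'=61): chars_in_quartet=2 acc=0x63D bytes_emitted=3
After char 6 ('U'=20): chars_in_quartet=3 acc=0x18F54 bytes_emitted=3
Padding '=': partial quartet acc=0x18F54 -> emit 63 D5; bytes_emitted=5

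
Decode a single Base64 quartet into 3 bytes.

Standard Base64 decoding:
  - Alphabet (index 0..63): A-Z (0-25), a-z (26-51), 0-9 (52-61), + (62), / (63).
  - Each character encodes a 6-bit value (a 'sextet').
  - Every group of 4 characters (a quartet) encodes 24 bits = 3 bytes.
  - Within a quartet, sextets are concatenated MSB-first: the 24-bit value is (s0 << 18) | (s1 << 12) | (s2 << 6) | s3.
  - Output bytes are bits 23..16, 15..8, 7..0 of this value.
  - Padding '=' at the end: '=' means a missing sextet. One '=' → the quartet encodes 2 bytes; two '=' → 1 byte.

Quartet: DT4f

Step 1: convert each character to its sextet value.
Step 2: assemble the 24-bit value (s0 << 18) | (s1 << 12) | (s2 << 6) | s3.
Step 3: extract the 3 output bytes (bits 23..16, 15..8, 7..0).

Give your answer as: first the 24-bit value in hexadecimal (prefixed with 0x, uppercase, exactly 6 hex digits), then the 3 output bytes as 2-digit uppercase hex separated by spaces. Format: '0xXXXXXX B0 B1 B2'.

Answer: 0x0D3E1F 0D 3E 1F

Derivation:
Sextets: D=3, T=19, 4=56, f=31
24-bit: (3<<18) | (19<<12) | (56<<6) | 31
      = 0x0C0000 | 0x013000 | 0x000E00 | 0x00001F
      = 0x0D3E1F
Bytes: (v>>16)&0xFF=0D, (v>>8)&0xFF=3E, v&0xFF=1F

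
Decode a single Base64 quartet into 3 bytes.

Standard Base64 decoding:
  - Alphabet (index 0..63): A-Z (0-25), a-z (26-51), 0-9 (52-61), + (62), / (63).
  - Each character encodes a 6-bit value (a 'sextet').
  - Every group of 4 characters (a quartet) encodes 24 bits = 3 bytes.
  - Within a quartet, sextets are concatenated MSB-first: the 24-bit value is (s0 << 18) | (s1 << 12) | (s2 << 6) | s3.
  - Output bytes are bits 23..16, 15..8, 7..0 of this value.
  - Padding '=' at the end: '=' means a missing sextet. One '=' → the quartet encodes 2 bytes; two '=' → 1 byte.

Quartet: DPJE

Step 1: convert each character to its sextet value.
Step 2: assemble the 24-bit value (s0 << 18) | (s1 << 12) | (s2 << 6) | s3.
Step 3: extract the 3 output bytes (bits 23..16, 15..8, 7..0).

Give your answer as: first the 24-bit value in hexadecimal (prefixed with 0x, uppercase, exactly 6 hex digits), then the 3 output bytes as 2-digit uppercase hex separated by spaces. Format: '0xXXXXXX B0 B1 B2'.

Sextets: D=3, P=15, J=9, E=4
24-bit: (3<<18) | (15<<12) | (9<<6) | 4
      = 0x0C0000 | 0x00F000 | 0x000240 | 0x000004
      = 0x0CF244
Bytes: (v>>16)&0xFF=0C, (v>>8)&0xFF=F2, v&0xFF=44

Answer: 0x0CF244 0C F2 44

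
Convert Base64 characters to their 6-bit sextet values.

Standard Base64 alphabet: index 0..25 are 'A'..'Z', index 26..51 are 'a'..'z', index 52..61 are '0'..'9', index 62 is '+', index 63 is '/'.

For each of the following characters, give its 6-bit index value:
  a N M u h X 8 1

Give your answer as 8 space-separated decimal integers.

'a': a..z range, 26 + ord('a') − ord('a') = 26
'N': A..Z range, ord('N') − ord('A') = 13
'M': A..Z range, ord('M') − ord('A') = 12
'u': a..z range, 26 + ord('u') − ord('a') = 46
'h': a..z range, 26 + ord('h') − ord('a') = 33
'X': A..Z range, ord('X') − ord('A') = 23
'8': 0..9 range, 52 + ord('8') − ord('0') = 60
'1': 0..9 range, 52 + ord('1') − ord('0') = 53

Answer: 26 13 12 46 33 23 60 53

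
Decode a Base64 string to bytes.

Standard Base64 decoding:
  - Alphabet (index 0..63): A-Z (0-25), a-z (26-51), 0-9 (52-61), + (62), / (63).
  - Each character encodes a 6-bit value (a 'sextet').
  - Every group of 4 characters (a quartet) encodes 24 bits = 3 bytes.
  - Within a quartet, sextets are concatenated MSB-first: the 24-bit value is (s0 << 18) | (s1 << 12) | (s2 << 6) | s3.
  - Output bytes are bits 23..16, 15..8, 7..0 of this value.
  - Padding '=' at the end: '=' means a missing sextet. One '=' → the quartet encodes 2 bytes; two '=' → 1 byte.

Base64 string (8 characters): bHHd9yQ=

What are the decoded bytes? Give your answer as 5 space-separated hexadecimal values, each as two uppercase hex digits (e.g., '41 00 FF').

Answer: 6C 71 DD F7 24

Derivation:
After char 0 ('b'=27): chars_in_quartet=1 acc=0x1B bytes_emitted=0
After char 1 ('H'=7): chars_in_quartet=2 acc=0x6C7 bytes_emitted=0
After char 2 ('H'=7): chars_in_quartet=3 acc=0x1B1C7 bytes_emitted=0
After char 3 ('d'=29): chars_in_quartet=4 acc=0x6C71DD -> emit 6C 71 DD, reset; bytes_emitted=3
After char 4 ('9'=61): chars_in_quartet=1 acc=0x3D bytes_emitted=3
After char 5 ('y'=50): chars_in_quartet=2 acc=0xF72 bytes_emitted=3
After char 6 ('Q'=16): chars_in_quartet=3 acc=0x3DC90 bytes_emitted=3
Padding '=': partial quartet acc=0x3DC90 -> emit F7 24; bytes_emitted=5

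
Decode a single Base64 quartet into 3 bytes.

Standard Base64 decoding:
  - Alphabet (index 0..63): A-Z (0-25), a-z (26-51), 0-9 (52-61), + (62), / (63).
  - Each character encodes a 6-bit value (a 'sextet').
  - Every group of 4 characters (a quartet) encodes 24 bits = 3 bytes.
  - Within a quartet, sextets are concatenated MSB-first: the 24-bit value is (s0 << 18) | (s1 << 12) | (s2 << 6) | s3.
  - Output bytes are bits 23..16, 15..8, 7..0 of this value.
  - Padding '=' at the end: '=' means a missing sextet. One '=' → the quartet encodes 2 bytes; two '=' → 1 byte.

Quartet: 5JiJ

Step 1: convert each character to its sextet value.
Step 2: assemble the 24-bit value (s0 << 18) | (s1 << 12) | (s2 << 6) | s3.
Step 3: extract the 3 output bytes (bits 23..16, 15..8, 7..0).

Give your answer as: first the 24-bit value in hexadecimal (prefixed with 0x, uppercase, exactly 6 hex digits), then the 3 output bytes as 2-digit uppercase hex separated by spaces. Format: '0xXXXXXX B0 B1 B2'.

Answer: 0xE49889 E4 98 89

Derivation:
Sextets: 5=57, J=9, i=34, J=9
24-bit: (57<<18) | (9<<12) | (34<<6) | 9
      = 0xE40000 | 0x009000 | 0x000880 | 0x000009
      = 0xE49889
Bytes: (v>>16)&0xFF=E4, (v>>8)&0xFF=98, v&0xFF=89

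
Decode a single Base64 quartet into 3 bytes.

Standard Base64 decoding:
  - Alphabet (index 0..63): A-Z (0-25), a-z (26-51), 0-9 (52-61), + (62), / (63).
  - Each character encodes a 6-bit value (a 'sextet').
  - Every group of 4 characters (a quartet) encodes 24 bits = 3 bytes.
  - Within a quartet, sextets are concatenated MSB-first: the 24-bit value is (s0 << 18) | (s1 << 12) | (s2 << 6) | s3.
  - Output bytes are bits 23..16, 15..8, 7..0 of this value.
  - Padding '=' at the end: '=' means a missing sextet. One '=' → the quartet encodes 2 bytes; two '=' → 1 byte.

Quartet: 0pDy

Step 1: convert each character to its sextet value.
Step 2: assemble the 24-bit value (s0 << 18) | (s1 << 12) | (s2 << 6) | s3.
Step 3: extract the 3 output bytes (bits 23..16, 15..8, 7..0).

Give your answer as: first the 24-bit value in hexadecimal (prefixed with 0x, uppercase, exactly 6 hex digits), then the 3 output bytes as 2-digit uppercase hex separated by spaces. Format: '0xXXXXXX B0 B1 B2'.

Sextets: 0=52, p=41, D=3, y=50
24-bit: (52<<18) | (41<<12) | (3<<6) | 50
      = 0xD00000 | 0x029000 | 0x0000C0 | 0x000032
      = 0xD290F2
Bytes: (v>>16)&0xFF=D2, (v>>8)&0xFF=90, v&0xFF=F2

Answer: 0xD290F2 D2 90 F2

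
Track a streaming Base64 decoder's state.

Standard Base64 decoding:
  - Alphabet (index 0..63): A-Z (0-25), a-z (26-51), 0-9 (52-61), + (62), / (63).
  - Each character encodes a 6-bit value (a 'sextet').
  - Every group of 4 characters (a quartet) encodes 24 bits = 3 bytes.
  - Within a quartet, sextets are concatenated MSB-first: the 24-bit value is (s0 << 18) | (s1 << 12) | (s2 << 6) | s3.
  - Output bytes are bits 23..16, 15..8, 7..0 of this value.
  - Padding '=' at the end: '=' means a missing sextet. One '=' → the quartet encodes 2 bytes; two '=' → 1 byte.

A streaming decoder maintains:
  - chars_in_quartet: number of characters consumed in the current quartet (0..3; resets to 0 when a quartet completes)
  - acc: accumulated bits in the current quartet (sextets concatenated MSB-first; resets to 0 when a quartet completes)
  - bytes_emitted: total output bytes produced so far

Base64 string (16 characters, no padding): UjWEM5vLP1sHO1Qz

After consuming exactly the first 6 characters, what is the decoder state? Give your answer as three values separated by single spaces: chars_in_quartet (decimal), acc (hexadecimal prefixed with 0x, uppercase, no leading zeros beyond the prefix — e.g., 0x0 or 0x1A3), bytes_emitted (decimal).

After char 0 ('U'=20): chars_in_quartet=1 acc=0x14 bytes_emitted=0
After char 1 ('j'=35): chars_in_quartet=2 acc=0x523 bytes_emitted=0
After char 2 ('W'=22): chars_in_quartet=3 acc=0x148D6 bytes_emitted=0
After char 3 ('E'=4): chars_in_quartet=4 acc=0x523584 -> emit 52 35 84, reset; bytes_emitted=3
After char 4 ('M'=12): chars_in_quartet=1 acc=0xC bytes_emitted=3
After char 5 ('5'=57): chars_in_quartet=2 acc=0x339 bytes_emitted=3

Answer: 2 0x339 3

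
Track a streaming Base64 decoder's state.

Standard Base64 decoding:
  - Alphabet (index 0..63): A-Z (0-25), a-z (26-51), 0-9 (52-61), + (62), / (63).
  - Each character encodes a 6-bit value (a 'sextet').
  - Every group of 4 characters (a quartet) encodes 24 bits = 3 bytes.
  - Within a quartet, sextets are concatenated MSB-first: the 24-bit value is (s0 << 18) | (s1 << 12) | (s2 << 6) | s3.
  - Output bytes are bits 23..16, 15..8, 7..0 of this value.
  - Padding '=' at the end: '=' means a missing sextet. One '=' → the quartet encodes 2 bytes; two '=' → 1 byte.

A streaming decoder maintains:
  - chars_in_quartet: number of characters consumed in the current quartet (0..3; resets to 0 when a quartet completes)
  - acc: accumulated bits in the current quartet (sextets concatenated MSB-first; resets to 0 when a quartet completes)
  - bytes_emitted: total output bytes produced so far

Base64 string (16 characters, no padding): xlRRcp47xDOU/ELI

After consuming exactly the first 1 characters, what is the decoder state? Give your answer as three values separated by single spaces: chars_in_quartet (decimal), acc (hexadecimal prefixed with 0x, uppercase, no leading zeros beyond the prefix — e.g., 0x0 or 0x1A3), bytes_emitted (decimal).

After char 0 ('x'=49): chars_in_quartet=1 acc=0x31 bytes_emitted=0

Answer: 1 0x31 0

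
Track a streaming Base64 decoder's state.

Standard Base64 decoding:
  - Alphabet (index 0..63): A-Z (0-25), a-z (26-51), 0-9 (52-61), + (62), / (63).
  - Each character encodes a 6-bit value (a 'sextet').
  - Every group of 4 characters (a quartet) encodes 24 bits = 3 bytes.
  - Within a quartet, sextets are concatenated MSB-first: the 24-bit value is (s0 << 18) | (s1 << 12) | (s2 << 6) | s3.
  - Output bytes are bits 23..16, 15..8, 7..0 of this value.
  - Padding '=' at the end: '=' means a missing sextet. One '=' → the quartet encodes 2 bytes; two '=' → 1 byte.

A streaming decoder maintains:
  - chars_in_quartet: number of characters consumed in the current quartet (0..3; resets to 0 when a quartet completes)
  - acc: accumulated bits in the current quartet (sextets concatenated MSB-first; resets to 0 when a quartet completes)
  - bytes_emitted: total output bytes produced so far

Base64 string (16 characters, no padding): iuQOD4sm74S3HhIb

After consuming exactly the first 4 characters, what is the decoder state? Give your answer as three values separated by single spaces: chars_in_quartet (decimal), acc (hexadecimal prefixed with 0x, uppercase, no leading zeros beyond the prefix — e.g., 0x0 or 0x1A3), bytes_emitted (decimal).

After char 0 ('i'=34): chars_in_quartet=1 acc=0x22 bytes_emitted=0
After char 1 ('u'=46): chars_in_quartet=2 acc=0x8AE bytes_emitted=0
After char 2 ('Q'=16): chars_in_quartet=3 acc=0x22B90 bytes_emitted=0
After char 3 ('O'=14): chars_in_quartet=4 acc=0x8AE40E -> emit 8A E4 0E, reset; bytes_emitted=3

Answer: 0 0x0 3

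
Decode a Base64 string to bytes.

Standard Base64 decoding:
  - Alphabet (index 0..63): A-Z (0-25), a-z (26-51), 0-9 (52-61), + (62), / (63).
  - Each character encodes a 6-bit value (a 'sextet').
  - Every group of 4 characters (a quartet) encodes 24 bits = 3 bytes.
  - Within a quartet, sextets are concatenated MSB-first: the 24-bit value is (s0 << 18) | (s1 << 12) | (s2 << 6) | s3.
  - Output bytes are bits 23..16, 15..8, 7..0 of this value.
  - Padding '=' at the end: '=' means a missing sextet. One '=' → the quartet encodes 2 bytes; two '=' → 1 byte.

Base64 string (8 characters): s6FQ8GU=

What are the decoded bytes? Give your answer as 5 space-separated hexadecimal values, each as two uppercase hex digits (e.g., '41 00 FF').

After char 0 ('s'=44): chars_in_quartet=1 acc=0x2C bytes_emitted=0
After char 1 ('6'=58): chars_in_quartet=2 acc=0xB3A bytes_emitted=0
After char 2 ('F'=5): chars_in_quartet=3 acc=0x2CE85 bytes_emitted=0
After char 3 ('Q'=16): chars_in_quartet=4 acc=0xB3A150 -> emit B3 A1 50, reset; bytes_emitted=3
After char 4 ('8'=60): chars_in_quartet=1 acc=0x3C bytes_emitted=3
After char 5 ('G'=6): chars_in_quartet=2 acc=0xF06 bytes_emitted=3
After char 6 ('U'=20): chars_in_quartet=3 acc=0x3C194 bytes_emitted=3
Padding '=': partial quartet acc=0x3C194 -> emit F0 65; bytes_emitted=5

Answer: B3 A1 50 F0 65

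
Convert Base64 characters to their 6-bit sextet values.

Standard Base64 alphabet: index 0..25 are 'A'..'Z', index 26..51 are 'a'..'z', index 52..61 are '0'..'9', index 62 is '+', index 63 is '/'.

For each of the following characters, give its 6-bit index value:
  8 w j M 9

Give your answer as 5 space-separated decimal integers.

Answer: 60 48 35 12 61

Derivation:
'8': 0..9 range, 52 + ord('8') − ord('0') = 60
'w': a..z range, 26 + ord('w') − ord('a') = 48
'j': a..z range, 26 + ord('j') − ord('a') = 35
'M': A..Z range, ord('M') − ord('A') = 12
'9': 0..9 range, 52 + ord('9') − ord('0') = 61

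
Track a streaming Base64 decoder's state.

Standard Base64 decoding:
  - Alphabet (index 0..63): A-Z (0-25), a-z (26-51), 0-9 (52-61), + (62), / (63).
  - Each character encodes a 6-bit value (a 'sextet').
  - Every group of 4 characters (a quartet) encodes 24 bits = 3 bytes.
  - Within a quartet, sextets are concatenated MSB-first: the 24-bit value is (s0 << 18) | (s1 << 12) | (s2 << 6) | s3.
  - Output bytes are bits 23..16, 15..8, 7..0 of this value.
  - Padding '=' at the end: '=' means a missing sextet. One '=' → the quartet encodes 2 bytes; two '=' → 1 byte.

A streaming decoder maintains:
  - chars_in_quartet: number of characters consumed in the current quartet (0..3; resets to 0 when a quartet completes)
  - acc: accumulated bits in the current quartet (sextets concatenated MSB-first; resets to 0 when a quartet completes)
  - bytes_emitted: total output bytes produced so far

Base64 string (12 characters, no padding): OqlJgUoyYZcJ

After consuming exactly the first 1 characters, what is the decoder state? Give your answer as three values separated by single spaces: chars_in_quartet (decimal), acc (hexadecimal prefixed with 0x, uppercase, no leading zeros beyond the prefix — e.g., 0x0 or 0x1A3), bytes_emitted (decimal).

After char 0 ('O'=14): chars_in_quartet=1 acc=0xE bytes_emitted=0

Answer: 1 0xE 0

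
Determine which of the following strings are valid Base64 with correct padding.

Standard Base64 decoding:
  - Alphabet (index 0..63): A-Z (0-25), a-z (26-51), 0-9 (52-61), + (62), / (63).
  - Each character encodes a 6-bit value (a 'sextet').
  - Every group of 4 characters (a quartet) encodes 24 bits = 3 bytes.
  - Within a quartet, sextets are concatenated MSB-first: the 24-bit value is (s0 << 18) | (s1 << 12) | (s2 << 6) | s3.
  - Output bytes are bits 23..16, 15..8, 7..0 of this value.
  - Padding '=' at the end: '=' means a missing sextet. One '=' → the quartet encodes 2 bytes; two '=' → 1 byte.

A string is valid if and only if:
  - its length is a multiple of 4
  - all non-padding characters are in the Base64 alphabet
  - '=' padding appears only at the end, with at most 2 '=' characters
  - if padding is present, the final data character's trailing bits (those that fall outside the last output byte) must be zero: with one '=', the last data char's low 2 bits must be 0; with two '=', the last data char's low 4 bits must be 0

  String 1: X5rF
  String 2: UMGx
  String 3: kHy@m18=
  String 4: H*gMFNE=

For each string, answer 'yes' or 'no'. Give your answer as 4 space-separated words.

String 1: 'X5rF' → valid
String 2: 'UMGx' → valid
String 3: 'kHy@m18=' → invalid (bad char(s): ['@'])
String 4: 'H*gMFNE=' → invalid (bad char(s): ['*'])

Answer: yes yes no no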